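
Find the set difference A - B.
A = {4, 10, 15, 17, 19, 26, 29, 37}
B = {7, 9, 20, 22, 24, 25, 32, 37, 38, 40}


Set A = {4, 10, 15, 17, 19, 26, 29, 37}
Set B = {7, 9, 20, 22, 24, 25, 32, 37, 38, 40}
A \ B includes elements in A that are not in B.
Check each element of A:
4 (not in B, keep), 10 (not in B, keep), 15 (not in B, keep), 17 (not in B, keep), 19 (not in B, keep), 26 (not in B, keep), 29 (not in B, keep), 37 (in B, remove)
A \ B = {4, 10, 15, 17, 19, 26, 29}

{4, 10, 15, 17, 19, 26, 29}


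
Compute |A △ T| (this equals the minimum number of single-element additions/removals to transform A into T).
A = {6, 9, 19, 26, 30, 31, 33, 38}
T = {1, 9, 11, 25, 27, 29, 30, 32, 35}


Set A = {6, 9, 19, 26, 30, 31, 33, 38}
Set T = {1, 9, 11, 25, 27, 29, 30, 32, 35}
Elements to remove from A (in A, not in T): {6, 19, 26, 31, 33, 38} → 6 removals
Elements to add to A (in T, not in A): {1, 11, 25, 27, 29, 32, 35} → 7 additions
Total edits = 6 + 7 = 13

13


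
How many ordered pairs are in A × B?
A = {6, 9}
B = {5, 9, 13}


Set A = {6, 9} has 2 elements.
Set B = {5, 9, 13} has 3 elements.
|A × B| = |A| × |B| = 2 × 3 = 6

6


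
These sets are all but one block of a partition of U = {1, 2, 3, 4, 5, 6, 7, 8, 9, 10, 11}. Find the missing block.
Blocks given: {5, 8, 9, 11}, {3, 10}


U = {1, 2, 3, 4, 5, 6, 7, 8, 9, 10, 11}
Shown blocks: {5, 8, 9, 11}, {3, 10}
A partition's blocks are pairwise disjoint and cover U, so the missing block = U \ (union of shown blocks).
Union of shown blocks: {3, 5, 8, 9, 10, 11}
Missing block = U \ (union) = {1, 2, 4, 6, 7}

{1, 2, 4, 6, 7}


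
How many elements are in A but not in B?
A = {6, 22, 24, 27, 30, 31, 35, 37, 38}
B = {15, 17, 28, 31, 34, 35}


Set A = {6, 22, 24, 27, 30, 31, 35, 37, 38}
Set B = {15, 17, 28, 31, 34, 35}
A \ B = {6, 22, 24, 27, 30, 37, 38}
|A \ B| = 7

7


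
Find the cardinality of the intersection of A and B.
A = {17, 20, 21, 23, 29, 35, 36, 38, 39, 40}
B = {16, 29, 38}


Set A = {17, 20, 21, 23, 29, 35, 36, 38, 39, 40}
Set B = {16, 29, 38}
A ∩ B = {29, 38}
|A ∩ B| = 2

2


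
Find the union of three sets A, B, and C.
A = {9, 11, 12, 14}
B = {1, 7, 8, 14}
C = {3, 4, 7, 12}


Set A = {9, 11, 12, 14}
Set B = {1, 7, 8, 14}
Set C = {3, 4, 7, 12}
First, A ∪ B = {1, 7, 8, 9, 11, 12, 14}
Then, (A ∪ B) ∪ C = {1, 3, 4, 7, 8, 9, 11, 12, 14}

{1, 3, 4, 7, 8, 9, 11, 12, 14}


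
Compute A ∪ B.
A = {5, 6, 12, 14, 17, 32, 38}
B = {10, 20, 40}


Set A = {5, 6, 12, 14, 17, 32, 38}
Set B = {10, 20, 40}
A ∪ B includes all elements in either set.
Elements from A: {5, 6, 12, 14, 17, 32, 38}
Elements from B not already included: {10, 20, 40}
A ∪ B = {5, 6, 10, 12, 14, 17, 20, 32, 38, 40}

{5, 6, 10, 12, 14, 17, 20, 32, 38, 40}


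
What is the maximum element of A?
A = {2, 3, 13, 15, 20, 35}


Set A = {2, 3, 13, 15, 20, 35}
Elements in ascending order: 2, 3, 13, 15, 20, 35
The largest element is 35.

35


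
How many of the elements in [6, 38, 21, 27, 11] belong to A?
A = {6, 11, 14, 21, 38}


Set A = {6, 11, 14, 21, 38}
Candidates: [6, 38, 21, 27, 11]
Check each candidate:
6 ∈ A, 38 ∈ A, 21 ∈ A, 27 ∉ A, 11 ∈ A
Count of candidates in A: 4

4


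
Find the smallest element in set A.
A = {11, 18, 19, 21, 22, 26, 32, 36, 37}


Set A = {11, 18, 19, 21, 22, 26, 32, 36, 37}
Elements in ascending order: 11, 18, 19, 21, 22, 26, 32, 36, 37
The smallest element is 11.

11


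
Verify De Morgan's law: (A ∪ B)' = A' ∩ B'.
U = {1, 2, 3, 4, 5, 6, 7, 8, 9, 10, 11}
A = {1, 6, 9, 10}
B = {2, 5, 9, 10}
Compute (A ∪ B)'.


U = {1, 2, 3, 4, 5, 6, 7, 8, 9, 10, 11}
A = {1, 6, 9, 10}, B = {2, 5, 9, 10}
A ∪ B = {1, 2, 5, 6, 9, 10}
(A ∪ B)' = U \ (A ∪ B) = {3, 4, 7, 8, 11}
Verification via A' ∩ B': A' = {2, 3, 4, 5, 7, 8, 11}, B' = {1, 3, 4, 6, 7, 8, 11}
A' ∩ B' = {3, 4, 7, 8, 11} ✓

{3, 4, 7, 8, 11}


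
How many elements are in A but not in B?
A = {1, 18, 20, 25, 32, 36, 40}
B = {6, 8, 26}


Set A = {1, 18, 20, 25, 32, 36, 40}
Set B = {6, 8, 26}
A \ B = {1, 18, 20, 25, 32, 36, 40}
|A \ B| = 7

7


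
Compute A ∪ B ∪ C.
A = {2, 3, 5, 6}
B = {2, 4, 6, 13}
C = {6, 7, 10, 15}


Set A = {2, 3, 5, 6}
Set B = {2, 4, 6, 13}
Set C = {6, 7, 10, 15}
First, A ∪ B = {2, 3, 4, 5, 6, 13}
Then, (A ∪ B) ∪ C = {2, 3, 4, 5, 6, 7, 10, 13, 15}

{2, 3, 4, 5, 6, 7, 10, 13, 15}


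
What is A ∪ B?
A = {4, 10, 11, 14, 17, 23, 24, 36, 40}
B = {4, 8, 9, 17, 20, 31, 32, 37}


Set A = {4, 10, 11, 14, 17, 23, 24, 36, 40}
Set B = {4, 8, 9, 17, 20, 31, 32, 37}
A ∪ B includes all elements in either set.
Elements from A: {4, 10, 11, 14, 17, 23, 24, 36, 40}
Elements from B not already included: {8, 9, 20, 31, 32, 37}
A ∪ B = {4, 8, 9, 10, 11, 14, 17, 20, 23, 24, 31, 32, 36, 37, 40}

{4, 8, 9, 10, 11, 14, 17, 20, 23, 24, 31, 32, 36, 37, 40}


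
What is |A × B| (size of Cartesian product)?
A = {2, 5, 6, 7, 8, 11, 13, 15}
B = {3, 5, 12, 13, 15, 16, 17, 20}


Set A = {2, 5, 6, 7, 8, 11, 13, 15} has 8 elements.
Set B = {3, 5, 12, 13, 15, 16, 17, 20} has 8 elements.
|A × B| = |A| × |B| = 8 × 8 = 64

64


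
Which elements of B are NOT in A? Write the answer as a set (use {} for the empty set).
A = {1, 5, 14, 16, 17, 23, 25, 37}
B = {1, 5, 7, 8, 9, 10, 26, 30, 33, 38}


Set A = {1, 5, 14, 16, 17, 23, 25, 37}
Set B = {1, 5, 7, 8, 9, 10, 26, 30, 33, 38}
Check each element of B against A:
1 ∈ A, 5 ∈ A, 7 ∉ A (include), 8 ∉ A (include), 9 ∉ A (include), 10 ∉ A (include), 26 ∉ A (include), 30 ∉ A (include), 33 ∉ A (include), 38 ∉ A (include)
Elements of B not in A: {7, 8, 9, 10, 26, 30, 33, 38}

{7, 8, 9, 10, 26, 30, 33, 38}


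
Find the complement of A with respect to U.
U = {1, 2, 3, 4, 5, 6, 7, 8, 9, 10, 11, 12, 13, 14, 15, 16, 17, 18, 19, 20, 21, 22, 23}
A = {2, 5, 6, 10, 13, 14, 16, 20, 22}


Universal set U = {1, 2, 3, 4, 5, 6, 7, 8, 9, 10, 11, 12, 13, 14, 15, 16, 17, 18, 19, 20, 21, 22, 23}
Set A = {2, 5, 6, 10, 13, 14, 16, 20, 22}
A' = U \ A = elements in U but not in A
Checking each element of U:
1 (not in A, include), 2 (in A, exclude), 3 (not in A, include), 4 (not in A, include), 5 (in A, exclude), 6 (in A, exclude), 7 (not in A, include), 8 (not in A, include), 9 (not in A, include), 10 (in A, exclude), 11 (not in A, include), 12 (not in A, include), 13 (in A, exclude), 14 (in A, exclude), 15 (not in A, include), 16 (in A, exclude), 17 (not in A, include), 18 (not in A, include), 19 (not in A, include), 20 (in A, exclude), 21 (not in A, include), 22 (in A, exclude), 23 (not in A, include)
A' = {1, 3, 4, 7, 8, 9, 11, 12, 15, 17, 18, 19, 21, 23}

{1, 3, 4, 7, 8, 9, 11, 12, 15, 17, 18, 19, 21, 23}


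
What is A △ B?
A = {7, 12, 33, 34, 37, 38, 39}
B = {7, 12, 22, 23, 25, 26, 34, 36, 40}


Set A = {7, 12, 33, 34, 37, 38, 39}
Set B = {7, 12, 22, 23, 25, 26, 34, 36, 40}
A △ B = (A \ B) ∪ (B \ A)
Elements in A but not B: {33, 37, 38, 39}
Elements in B but not A: {22, 23, 25, 26, 36, 40}
A △ B = {22, 23, 25, 26, 33, 36, 37, 38, 39, 40}

{22, 23, 25, 26, 33, 36, 37, 38, 39, 40}


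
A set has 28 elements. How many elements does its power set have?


The set has 28 elements.
The power set contains all possible subsets.
|P(A)| = 2^|A| = 2^28 = 268435456

268435456


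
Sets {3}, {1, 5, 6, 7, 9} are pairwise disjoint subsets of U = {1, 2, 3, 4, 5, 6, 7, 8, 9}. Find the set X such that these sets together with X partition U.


U = {1, 2, 3, 4, 5, 6, 7, 8, 9}
Shown blocks: {3}, {1, 5, 6, 7, 9}
A partition's blocks are pairwise disjoint and cover U, so the missing block = U \ (union of shown blocks).
Union of shown blocks: {1, 3, 5, 6, 7, 9}
Missing block = U \ (union) = {2, 4, 8}

{2, 4, 8}


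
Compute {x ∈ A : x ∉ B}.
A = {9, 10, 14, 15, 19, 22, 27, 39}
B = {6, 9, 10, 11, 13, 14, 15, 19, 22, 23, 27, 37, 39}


Set A = {9, 10, 14, 15, 19, 22, 27, 39}
Set B = {6, 9, 10, 11, 13, 14, 15, 19, 22, 23, 27, 37, 39}
Check each element of A against B:
9 ∈ B, 10 ∈ B, 14 ∈ B, 15 ∈ B, 19 ∈ B, 22 ∈ B, 27 ∈ B, 39 ∈ B
Elements of A not in B: {}

{}


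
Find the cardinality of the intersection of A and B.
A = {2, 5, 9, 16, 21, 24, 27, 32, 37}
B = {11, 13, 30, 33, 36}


Set A = {2, 5, 9, 16, 21, 24, 27, 32, 37}
Set B = {11, 13, 30, 33, 36}
A ∩ B = {}
|A ∩ B| = 0

0


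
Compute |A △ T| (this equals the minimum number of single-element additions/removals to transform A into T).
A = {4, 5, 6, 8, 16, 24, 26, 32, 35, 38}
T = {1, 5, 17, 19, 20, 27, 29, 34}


Set A = {4, 5, 6, 8, 16, 24, 26, 32, 35, 38}
Set T = {1, 5, 17, 19, 20, 27, 29, 34}
Elements to remove from A (in A, not in T): {4, 6, 8, 16, 24, 26, 32, 35, 38} → 9 removals
Elements to add to A (in T, not in A): {1, 17, 19, 20, 27, 29, 34} → 7 additions
Total edits = 9 + 7 = 16

16


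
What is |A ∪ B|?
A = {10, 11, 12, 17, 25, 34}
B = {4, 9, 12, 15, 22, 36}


Set A = {10, 11, 12, 17, 25, 34}, |A| = 6
Set B = {4, 9, 12, 15, 22, 36}, |B| = 6
A ∩ B = {12}, |A ∩ B| = 1
|A ∪ B| = |A| + |B| - |A ∩ B| = 6 + 6 - 1 = 11

11


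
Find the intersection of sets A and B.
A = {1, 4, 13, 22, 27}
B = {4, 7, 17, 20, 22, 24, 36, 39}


Set A = {1, 4, 13, 22, 27}
Set B = {4, 7, 17, 20, 22, 24, 36, 39}
A ∩ B includes only elements in both sets.
Check each element of A against B:
1 ✗, 4 ✓, 13 ✗, 22 ✓, 27 ✗
A ∩ B = {4, 22}

{4, 22}


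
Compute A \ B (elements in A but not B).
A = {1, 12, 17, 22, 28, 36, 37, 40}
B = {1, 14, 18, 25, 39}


Set A = {1, 12, 17, 22, 28, 36, 37, 40}
Set B = {1, 14, 18, 25, 39}
A \ B includes elements in A that are not in B.
Check each element of A:
1 (in B, remove), 12 (not in B, keep), 17 (not in B, keep), 22 (not in B, keep), 28 (not in B, keep), 36 (not in B, keep), 37 (not in B, keep), 40 (not in B, keep)
A \ B = {12, 17, 22, 28, 36, 37, 40}

{12, 17, 22, 28, 36, 37, 40}


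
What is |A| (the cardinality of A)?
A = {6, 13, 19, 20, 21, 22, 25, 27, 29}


Set A = {6, 13, 19, 20, 21, 22, 25, 27, 29}
Listing elements: 6, 13, 19, 20, 21, 22, 25, 27, 29
Counting: 9 elements
|A| = 9

9


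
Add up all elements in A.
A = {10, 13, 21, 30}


Set A = {10, 13, 21, 30}
Sum = 10 + 13 + 21 + 30 = 74

74


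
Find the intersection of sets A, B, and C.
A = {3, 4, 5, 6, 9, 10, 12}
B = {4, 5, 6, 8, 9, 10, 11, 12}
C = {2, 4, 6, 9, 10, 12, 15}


Set A = {3, 4, 5, 6, 9, 10, 12}
Set B = {4, 5, 6, 8, 9, 10, 11, 12}
Set C = {2, 4, 6, 9, 10, 12, 15}
First, A ∩ B = {4, 5, 6, 9, 10, 12}
Then, (A ∩ B) ∩ C = {4, 6, 9, 10, 12}

{4, 6, 9, 10, 12}


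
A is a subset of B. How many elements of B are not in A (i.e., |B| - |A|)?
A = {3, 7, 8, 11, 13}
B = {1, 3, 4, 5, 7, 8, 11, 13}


Set A = {3, 7, 8, 11, 13}, |A| = 5
Set B = {1, 3, 4, 5, 7, 8, 11, 13}, |B| = 8
Since A ⊆ B: B \ A = {1, 4, 5}
|B| - |A| = 8 - 5 = 3

3


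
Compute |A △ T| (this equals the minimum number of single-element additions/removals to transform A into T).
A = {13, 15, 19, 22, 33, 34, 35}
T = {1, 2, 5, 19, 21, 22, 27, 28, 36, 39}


Set A = {13, 15, 19, 22, 33, 34, 35}
Set T = {1, 2, 5, 19, 21, 22, 27, 28, 36, 39}
Elements to remove from A (in A, not in T): {13, 15, 33, 34, 35} → 5 removals
Elements to add to A (in T, not in A): {1, 2, 5, 21, 27, 28, 36, 39} → 8 additions
Total edits = 5 + 8 = 13

13


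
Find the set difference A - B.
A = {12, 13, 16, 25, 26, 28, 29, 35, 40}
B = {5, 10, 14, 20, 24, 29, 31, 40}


Set A = {12, 13, 16, 25, 26, 28, 29, 35, 40}
Set B = {5, 10, 14, 20, 24, 29, 31, 40}
A \ B includes elements in A that are not in B.
Check each element of A:
12 (not in B, keep), 13 (not in B, keep), 16 (not in B, keep), 25 (not in B, keep), 26 (not in B, keep), 28 (not in B, keep), 29 (in B, remove), 35 (not in B, keep), 40 (in B, remove)
A \ B = {12, 13, 16, 25, 26, 28, 35}

{12, 13, 16, 25, 26, 28, 35}


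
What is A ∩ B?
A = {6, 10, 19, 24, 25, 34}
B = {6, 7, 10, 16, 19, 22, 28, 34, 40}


Set A = {6, 10, 19, 24, 25, 34}
Set B = {6, 7, 10, 16, 19, 22, 28, 34, 40}
A ∩ B includes only elements in both sets.
Check each element of A against B:
6 ✓, 10 ✓, 19 ✓, 24 ✗, 25 ✗, 34 ✓
A ∩ B = {6, 10, 19, 34}

{6, 10, 19, 34}


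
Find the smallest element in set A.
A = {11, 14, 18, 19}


Set A = {11, 14, 18, 19}
Elements in ascending order: 11, 14, 18, 19
The smallest element is 11.

11


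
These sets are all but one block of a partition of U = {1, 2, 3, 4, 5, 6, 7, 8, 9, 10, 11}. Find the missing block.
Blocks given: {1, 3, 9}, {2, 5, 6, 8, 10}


U = {1, 2, 3, 4, 5, 6, 7, 8, 9, 10, 11}
Shown blocks: {1, 3, 9}, {2, 5, 6, 8, 10}
A partition's blocks are pairwise disjoint and cover U, so the missing block = U \ (union of shown blocks).
Union of shown blocks: {1, 2, 3, 5, 6, 8, 9, 10}
Missing block = U \ (union) = {4, 7, 11}

{4, 7, 11}


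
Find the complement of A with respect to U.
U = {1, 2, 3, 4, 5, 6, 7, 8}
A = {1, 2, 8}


Universal set U = {1, 2, 3, 4, 5, 6, 7, 8}
Set A = {1, 2, 8}
A' = U \ A = elements in U but not in A
Checking each element of U:
1 (in A, exclude), 2 (in A, exclude), 3 (not in A, include), 4 (not in A, include), 5 (not in A, include), 6 (not in A, include), 7 (not in A, include), 8 (in A, exclude)
A' = {3, 4, 5, 6, 7}

{3, 4, 5, 6, 7}


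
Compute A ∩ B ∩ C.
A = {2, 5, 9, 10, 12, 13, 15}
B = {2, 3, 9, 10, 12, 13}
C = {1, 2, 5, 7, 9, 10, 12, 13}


Set A = {2, 5, 9, 10, 12, 13, 15}
Set B = {2, 3, 9, 10, 12, 13}
Set C = {1, 2, 5, 7, 9, 10, 12, 13}
First, A ∩ B = {2, 9, 10, 12, 13}
Then, (A ∩ B) ∩ C = {2, 9, 10, 12, 13}

{2, 9, 10, 12, 13}


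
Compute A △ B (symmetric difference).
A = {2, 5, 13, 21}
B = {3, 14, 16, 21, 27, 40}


Set A = {2, 5, 13, 21}
Set B = {3, 14, 16, 21, 27, 40}
A △ B = (A \ B) ∪ (B \ A)
Elements in A but not B: {2, 5, 13}
Elements in B but not A: {3, 14, 16, 27, 40}
A △ B = {2, 3, 5, 13, 14, 16, 27, 40}

{2, 3, 5, 13, 14, 16, 27, 40}


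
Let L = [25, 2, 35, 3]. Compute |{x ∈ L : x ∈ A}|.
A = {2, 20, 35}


Set A = {2, 20, 35}
Candidates: [25, 2, 35, 3]
Check each candidate:
25 ∉ A, 2 ∈ A, 35 ∈ A, 3 ∉ A
Count of candidates in A: 2

2


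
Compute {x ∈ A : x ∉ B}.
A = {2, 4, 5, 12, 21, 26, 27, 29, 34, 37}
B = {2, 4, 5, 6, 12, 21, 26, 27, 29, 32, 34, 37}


Set A = {2, 4, 5, 12, 21, 26, 27, 29, 34, 37}
Set B = {2, 4, 5, 6, 12, 21, 26, 27, 29, 32, 34, 37}
Check each element of A against B:
2 ∈ B, 4 ∈ B, 5 ∈ B, 12 ∈ B, 21 ∈ B, 26 ∈ B, 27 ∈ B, 29 ∈ B, 34 ∈ B, 37 ∈ B
Elements of A not in B: {}

{}


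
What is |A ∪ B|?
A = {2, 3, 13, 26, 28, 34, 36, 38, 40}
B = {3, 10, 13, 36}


Set A = {2, 3, 13, 26, 28, 34, 36, 38, 40}, |A| = 9
Set B = {3, 10, 13, 36}, |B| = 4
A ∩ B = {3, 13, 36}, |A ∩ B| = 3
|A ∪ B| = |A| + |B| - |A ∩ B| = 9 + 4 - 3 = 10

10


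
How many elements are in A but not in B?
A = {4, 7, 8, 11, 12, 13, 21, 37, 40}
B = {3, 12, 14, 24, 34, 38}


Set A = {4, 7, 8, 11, 12, 13, 21, 37, 40}
Set B = {3, 12, 14, 24, 34, 38}
A \ B = {4, 7, 8, 11, 13, 21, 37, 40}
|A \ B| = 8

8


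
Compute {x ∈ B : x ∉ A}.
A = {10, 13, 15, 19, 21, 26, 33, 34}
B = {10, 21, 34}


Set A = {10, 13, 15, 19, 21, 26, 33, 34}
Set B = {10, 21, 34}
Check each element of B against A:
10 ∈ A, 21 ∈ A, 34 ∈ A
Elements of B not in A: {}

{}


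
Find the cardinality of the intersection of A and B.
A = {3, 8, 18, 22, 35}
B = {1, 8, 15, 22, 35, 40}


Set A = {3, 8, 18, 22, 35}
Set B = {1, 8, 15, 22, 35, 40}
A ∩ B = {8, 22, 35}
|A ∩ B| = 3

3


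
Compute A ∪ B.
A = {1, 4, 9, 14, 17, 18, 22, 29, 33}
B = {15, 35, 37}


Set A = {1, 4, 9, 14, 17, 18, 22, 29, 33}
Set B = {15, 35, 37}
A ∪ B includes all elements in either set.
Elements from A: {1, 4, 9, 14, 17, 18, 22, 29, 33}
Elements from B not already included: {15, 35, 37}
A ∪ B = {1, 4, 9, 14, 15, 17, 18, 22, 29, 33, 35, 37}

{1, 4, 9, 14, 15, 17, 18, 22, 29, 33, 35, 37}


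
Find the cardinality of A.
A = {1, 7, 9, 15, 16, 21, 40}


Set A = {1, 7, 9, 15, 16, 21, 40}
Listing elements: 1, 7, 9, 15, 16, 21, 40
Counting: 7 elements
|A| = 7

7


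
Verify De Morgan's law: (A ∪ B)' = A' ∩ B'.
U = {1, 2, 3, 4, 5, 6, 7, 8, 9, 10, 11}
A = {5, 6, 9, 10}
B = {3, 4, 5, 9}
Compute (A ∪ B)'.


U = {1, 2, 3, 4, 5, 6, 7, 8, 9, 10, 11}
A = {5, 6, 9, 10}, B = {3, 4, 5, 9}
A ∪ B = {3, 4, 5, 6, 9, 10}
(A ∪ B)' = U \ (A ∪ B) = {1, 2, 7, 8, 11}
Verification via A' ∩ B': A' = {1, 2, 3, 4, 7, 8, 11}, B' = {1, 2, 6, 7, 8, 10, 11}
A' ∩ B' = {1, 2, 7, 8, 11} ✓

{1, 2, 7, 8, 11}


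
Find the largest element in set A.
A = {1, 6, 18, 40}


Set A = {1, 6, 18, 40}
Elements in ascending order: 1, 6, 18, 40
The largest element is 40.

40


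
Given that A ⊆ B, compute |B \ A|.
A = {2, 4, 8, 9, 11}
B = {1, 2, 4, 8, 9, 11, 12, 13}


Set A = {2, 4, 8, 9, 11}, |A| = 5
Set B = {1, 2, 4, 8, 9, 11, 12, 13}, |B| = 8
Since A ⊆ B: B \ A = {1, 12, 13}
|B| - |A| = 8 - 5 = 3

3


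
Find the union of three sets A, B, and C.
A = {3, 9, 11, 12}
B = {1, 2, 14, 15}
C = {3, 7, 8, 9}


Set A = {3, 9, 11, 12}
Set B = {1, 2, 14, 15}
Set C = {3, 7, 8, 9}
First, A ∪ B = {1, 2, 3, 9, 11, 12, 14, 15}
Then, (A ∪ B) ∪ C = {1, 2, 3, 7, 8, 9, 11, 12, 14, 15}

{1, 2, 3, 7, 8, 9, 11, 12, 14, 15}


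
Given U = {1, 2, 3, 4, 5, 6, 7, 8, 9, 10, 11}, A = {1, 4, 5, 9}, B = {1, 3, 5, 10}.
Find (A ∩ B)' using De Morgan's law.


U = {1, 2, 3, 4, 5, 6, 7, 8, 9, 10, 11}
A = {1, 4, 5, 9}, B = {1, 3, 5, 10}
A ∩ B = {1, 5}
(A ∩ B)' = U \ (A ∩ B) = {2, 3, 4, 6, 7, 8, 9, 10, 11}
Verification via A' ∪ B': A' = {2, 3, 6, 7, 8, 10, 11}, B' = {2, 4, 6, 7, 8, 9, 11}
A' ∪ B' = {2, 3, 4, 6, 7, 8, 9, 10, 11} ✓

{2, 3, 4, 6, 7, 8, 9, 10, 11}


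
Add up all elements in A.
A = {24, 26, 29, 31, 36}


Set A = {24, 26, 29, 31, 36}
Sum = 24 + 26 + 29 + 31 + 36 = 146

146


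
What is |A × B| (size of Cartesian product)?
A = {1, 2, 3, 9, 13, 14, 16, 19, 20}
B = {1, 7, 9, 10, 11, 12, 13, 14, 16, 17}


Set A = {1, 2, 3, 9, 13, 14, 16, 19, 20} has 9 elements.
Set B = {1, 7, 9, 10, 11, 12, 13, 14, 16, 17} has 10 elements.
|A × B| = |A| × |B| = 9 × 10 = 90

90


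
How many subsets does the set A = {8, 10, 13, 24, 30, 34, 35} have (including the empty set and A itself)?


Set A = {8, 10, 13, 24, 30, 34, 35}
|A| = 7
The power set P(A) contains all subsets of A.
|P(A)| = 2^|A| = 2^7 = 128

128


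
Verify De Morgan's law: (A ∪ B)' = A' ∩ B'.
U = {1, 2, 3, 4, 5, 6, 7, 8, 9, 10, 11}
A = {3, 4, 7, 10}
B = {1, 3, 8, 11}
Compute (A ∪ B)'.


U = {1, 2, 3, 4, 5, 6, 7, 8, 9, 10, 11}
A = {3, 4, 7, 10}, B = {1, 3, 8, 11}
A ∪ B = {1, 3, 4, 7, 8, 10, 11}
(A ∪ B)' = U \ (A ∪ B) = {2, 5, 6, 9}
Verification via A' ∩ B': A' = {1, 2, 5, 6, 8, 9, 11}, B' = {2, 4, 5, 6, 7, 9, 10}
A' ∩ B' = {2, 5, 6, 9} ✓

{2, 5, 6, 9}


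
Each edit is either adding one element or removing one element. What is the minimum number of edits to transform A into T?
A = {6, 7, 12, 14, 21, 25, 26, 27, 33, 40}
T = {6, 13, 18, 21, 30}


Set A = {6, 7, 12, 14, 21, 25, 26, 27, 33, 40}
Set T = {6, 13, 18, 21, 30}
Elements to remove from A (in A, not in T): {7, 12, 14, 25, 26, 27, 33, 40} → 8 removals
Elements to add to A (in T, not in A): {13, 18, 30} → 3 additions
Total edits = 8 + 3 = 11

11


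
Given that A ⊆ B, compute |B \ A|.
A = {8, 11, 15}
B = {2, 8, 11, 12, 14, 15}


Set A = {8, 11, 15}, |A| = 3
Set B = {2, 8, 11, 12, 14, 15}, |B| = 6
Since A ⊆ B: B \ A = {2, 12, 14}
|B| - |A| = 6 - 3 = 3

3


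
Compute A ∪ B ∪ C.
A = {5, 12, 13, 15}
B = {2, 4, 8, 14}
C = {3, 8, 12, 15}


Set A = {5, 12, 13, 15}
Set B = {2, 4, 8, 14}
Set C = {3, 8, 12, 15}
First, A ∪ B = {2, 4, 5, 8, 12, 13, 14, 15}
Then, (A ∪ B) ∪ C = {2, 3, 4, 5, 8, 12, 13, 14, 15}

{2, 3, 4, 5, 8, 12, 13, 14, 15}


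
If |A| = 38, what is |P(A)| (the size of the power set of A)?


The set has 38 elements.
The power set contains all possible subsets.
|P(A)| = 2^|A| = 2^38 = 274877906944

274877906944


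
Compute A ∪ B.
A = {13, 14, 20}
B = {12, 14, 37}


Set A = {13, 14, 20}
Set B = {12, 14, 37}
A ∪ B includes all elements in either set.
Elements from A: {13, 14, 20}
Elements from B not already included: {12, 37}
A ∪ B = {12, 13, 14, 20, 37}

{12, 13, 14, 20, 37}


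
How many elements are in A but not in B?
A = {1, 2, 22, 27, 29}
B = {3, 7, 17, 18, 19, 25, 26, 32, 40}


Set A = {1, 2, 22, 27, 29}
Set B = {3, 7, 17, 18, 19, 25, 26, 32, 40}
A \ B = {1, 2, 22, 27, 29}
|A \ B| = 5

5


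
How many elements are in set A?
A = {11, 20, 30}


Set A = {11, 20, 30}
Listing elements: 11, 20, 30
Counting: 3 elements
|A| = 3

3


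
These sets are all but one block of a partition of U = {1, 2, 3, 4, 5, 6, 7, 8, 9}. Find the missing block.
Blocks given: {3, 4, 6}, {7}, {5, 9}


U = {1, 2, 3, 4, 5, 6, 7, 8, 9}
Shown blocks: {3, 4, 6}, {7}, {5, 9}
A partition's blocks are pairwise disjoint and cover U, so the missing block = U \ (union of shown blocks).
Union of shown blocks: {3, 4, 5, 6, 7, 9}
Missing block = U \ (union) = {1, 2, 8}

{1, 2, 8}


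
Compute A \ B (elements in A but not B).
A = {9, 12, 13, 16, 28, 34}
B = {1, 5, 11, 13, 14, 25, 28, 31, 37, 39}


Set A = {9, 12, 13, 16, 28, 34}
Set B = {1, 5, 11, 13, 14, 25, 28, 31, 37, 39}
A \ B includes elements in A that are not in B.
Check each element of A:
9 (not in B, keep), 12 (not in B, keep), 13 (in B, remove), 16 (not in B, keep), 28 (in B, remove), 34 (not in B, keep)
A \ B = {9, 12, 16, 34}

{9, 12, 16, 34}


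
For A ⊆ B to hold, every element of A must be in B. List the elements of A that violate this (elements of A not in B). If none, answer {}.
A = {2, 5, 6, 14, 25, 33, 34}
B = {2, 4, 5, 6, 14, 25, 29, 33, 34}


Set A = {2, 5, 6, 14, 25, 33, 34}
Set B = {2, 4, 5, 6, 14, 25, 29, 33, 34}
Check each element of A against B:
2 ∈ B, 5 ∈ B, 6 ∈ B, 14 ∈ B, 25 ∈ B, 33 ∈ B, 34 ∈ B
Elements of A not in B: {}

{}


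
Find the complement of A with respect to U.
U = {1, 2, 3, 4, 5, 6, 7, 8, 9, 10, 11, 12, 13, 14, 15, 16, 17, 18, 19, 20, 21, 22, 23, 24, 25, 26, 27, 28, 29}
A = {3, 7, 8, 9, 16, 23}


Universal set U = {1, 2, 3, 4, 5, 6, 7, 8, 9, 10, 11, 12, 13, 14, 15, 16, 17, 18, 19, 20, 21, 22, 23, 24, 25, 26, 27, 28, 29}
Set A = {3, 7, 8, 9, 16, 23}
A' = U \ A = elements in U but not in A
Checking each element of U:
1 (not in A, include), 2 (not in A, include), 3 (in A, exclude), 4 (not in A, include), 5 (not in A, include), 6 (not in A, include), 7 (in A, exclude), 8 (in A, exclude), 9 (in A, exclude), 10 (not in A, include), 11 (not in A, include), 12 (not in A, include), 13 (not in A, include), 14 (not in A, include), 15 (not in A, include), 16 (in A, exclude), 17 (not in A, include), 18 (not in A, include), 19 (not in A, include), 20 (not in A, include), 21 (not in A, include), 22 (not in A, include), 23 (in A, exclude), 24 (not in A, include), 25 (not in A, include), 26 (not in A, include), 27 (not in A, include), 28 (not in A, include), 29 (not in A, include)
A' = {1, 2, 4, 5, 6, 10, 11, 12, 13, 14, 15, 17, 18, 19, 20, 21, 22, 24, 25, 26, 27, 28, 29}

{1, 2, 4, 5, 6, 10, 11, 12, 13, 14, 15, 17, 18, 19, 20, 21, 22, 24, 25, 26, 27, 28, 29}


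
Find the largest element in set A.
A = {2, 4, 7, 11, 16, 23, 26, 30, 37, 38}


Set A = {2, 4, 7, 11, 16, 23, 26, 30, 37, 38}
Elements in ascending order: 2, 4, 7, 11, 16, 23, 26, 30, 37, 38
The largest element is 38.

38


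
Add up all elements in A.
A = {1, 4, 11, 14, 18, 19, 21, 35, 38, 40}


Set A = {1, 4, 11, 14, 18, 19, 21, 35, 38, 40}
Sum = 1 + 4 + 11 + 14 + 18 + 19 + 21 + 35 + 38 + 40 = 201

201


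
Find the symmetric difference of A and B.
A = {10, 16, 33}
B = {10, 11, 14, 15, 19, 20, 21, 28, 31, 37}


Set A = {10, 16, 33}
Set B = {10, 11, 14, 15, 19, 20, 21, 28, 31, 37}
A △ B = (A \ B) ∪ (B \ A)
Elements in A but not B: {16, 33}
Elements in B but not A: {11, 14, 15, 19, 20, 21, 28, 31, 37}
A △ B = {11, 14, 15, 16, 19, 20, 21, 28, 31, 33, 37}

{11, 14, 15, 16, 19, 20, 21, 28, 31, 33, 37}


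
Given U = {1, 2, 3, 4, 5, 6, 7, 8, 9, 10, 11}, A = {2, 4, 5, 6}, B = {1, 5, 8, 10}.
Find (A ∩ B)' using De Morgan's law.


U = {1, 2, 3, 4, 5, 6, 7, 8, 9, 10, 11}
A = {2, 4, 5, 6}, B = {1, 5, 8, 10}
A ∩ B = {5}
(A ∩ B)' = U \ (A ∩ B) = {1, 2, 3, 4, 6, 7, 8, 9, 10, 11}
Verification via A' ∪ B': A' = {1, 3, 7, 8, 9, 10, 11}, B' = {2, 3, 4, 6, 7, 9, 11}
A' ∪ B' = {1, 2, 3, 4, 6, 7, 8, 9, 10, 11} ✓

{1, 2, 3, 4, 6, 7, 8, 9, 10, 11}


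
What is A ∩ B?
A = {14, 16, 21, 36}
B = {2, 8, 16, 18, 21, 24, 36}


Set A = {14, 16, 21, 36}
Set B = {2, 8, 16, 18, 21, 24, 36}
A ∩ B includes only elements in both sets.
Check each element of A against B:
14 ✗, 16 ✓, 21 ✓, 36 ✓
A ∩ B = {16, 21, 36}

{16, 21, 36}


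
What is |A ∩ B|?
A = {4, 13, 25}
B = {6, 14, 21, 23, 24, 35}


Set A = {4, 13, 25}
Set B = {6, 14, 21, 23, 24, 35}
A ∩ B = {}
|A ∩ B| = 0

0


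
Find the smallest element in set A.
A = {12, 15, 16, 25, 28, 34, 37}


Set A = {12, 15, 16, 25, 28, 34, 37}
Elements in ascending order: 12, 15, 16, 25, 28, 34, 37
The smallest element is 12.

12


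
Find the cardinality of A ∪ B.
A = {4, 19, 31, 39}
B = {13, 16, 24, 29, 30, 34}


Set A = {4, 19, 31, 39}, |A| = 4
Set B = {13, 16, 24, 29, 30, 34}, |B| = 6
A ∩ B = {}, |A ∩ B| = 0
|A ∪ B| = |A| + |B| - |A ∩ B| = 4 + 6 - 0 = 10

10


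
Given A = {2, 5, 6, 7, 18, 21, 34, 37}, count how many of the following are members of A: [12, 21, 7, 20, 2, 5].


Set A = {2, 5, 6, 7, 18, 21, 34, 37}
Candidates: [12, 21, 7, 20, 2, 5]
Check each candidate:
12 ∉ A, 21 ∈ A, 7 ∈ A, 20 ∉ A, 2 ∈ A, 5 ∈ A
Count of candidates in A: 4

4


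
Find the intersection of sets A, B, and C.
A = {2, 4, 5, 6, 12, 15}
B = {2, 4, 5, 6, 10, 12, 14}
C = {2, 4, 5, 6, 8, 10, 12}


Set A = {2, 4, 5, 6, 12, 15}
Set B = {2, 4, 5, 6, 10, 12, 14}
Set C = {2, 4, 5, 6, 8, 10, 12}
First, A ∩ B = {2, 4, 5, 6, 12}
Then, (A ∩ B) ∩ C = {2, 4, 5, 6, 12}

{2, 4, 5, 6, 12}


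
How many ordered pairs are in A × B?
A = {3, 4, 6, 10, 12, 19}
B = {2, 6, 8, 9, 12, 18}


Set A = {3, 4, 6, 10, 12, 19} has 6 elements.
Set B = {2, 6, 8, 9, 12, 18} has 6 elements.
|A × B| = |A| × |B| = 6 × 6 = 36

36


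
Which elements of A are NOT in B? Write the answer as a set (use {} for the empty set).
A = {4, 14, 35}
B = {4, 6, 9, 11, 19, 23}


Set A = {4, 14, 35}
Set B = {4, 6, 9, 11, 19, 23}
Check each element of A against B:
4 ∈ B, 14 ∉ B (include), 35 ∉ B (include)
Elements of A not in B: {14, 35}

{14, 35}


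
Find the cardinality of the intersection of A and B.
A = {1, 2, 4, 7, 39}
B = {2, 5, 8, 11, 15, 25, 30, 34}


Set A = {1, 2, 4, 7, 39}
Set B = {2, 5, 8, 11, 15, 25, 30, 34}
A ∩ B = {2}
|A ∩ B| = 1

1


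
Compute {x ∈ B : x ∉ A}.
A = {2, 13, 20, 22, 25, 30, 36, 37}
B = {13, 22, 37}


Set A = {2, 13, 20, 22, 25, 30, 36, 37}
Set B = {13, 22, 37}
Check each element of B against A:
13 ∈ A, 22 ∈ A, 37 ∈ A
Elements of B not in A: {}

{}


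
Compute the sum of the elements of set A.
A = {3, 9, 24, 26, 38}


Set A = {3, 9, 24, 26, 38}
Sum = 3 + 9 + 24 + 26 + 38 = 100

100


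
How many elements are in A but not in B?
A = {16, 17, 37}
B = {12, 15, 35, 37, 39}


Set A = {16, 17, 37}
Set B = {12, 15, 35, 37, 39}
A \ B = {16, 17}
|A \ B| = 2

2


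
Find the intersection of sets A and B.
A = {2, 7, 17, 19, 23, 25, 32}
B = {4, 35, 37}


Set A = {2, 7, 17, 19, 23, 25, 32}
Set B = {4, 35, 37}
A ∩ B includes only elements in both sets.
Check each element of A against B:
2 ✗, 7 ✗, 17 ✗, 19 ✗, 23 ✗, 25 ✗, 32 ✗
A ∩ B = {}

{}


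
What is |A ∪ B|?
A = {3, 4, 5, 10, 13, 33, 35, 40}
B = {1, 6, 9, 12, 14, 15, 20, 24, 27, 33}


Set A = {3, 4, 5, 10, 13, 33, 35, 40}, |A| = 8
Set B = {1, 6, 9, 12, 14, 15, 20, 24, 27, 33}, |B| = 10
A ∩ B = {33}, |A ∩ B| = 1
|A ∪ B| = |A| + |B| - |A ∩ B| = 8 + 10 - 1 = 17

17


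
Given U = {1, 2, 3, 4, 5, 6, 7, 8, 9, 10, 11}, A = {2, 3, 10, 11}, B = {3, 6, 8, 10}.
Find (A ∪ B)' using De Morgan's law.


U = {1, 2, 3, 4, 5, 6, 7, 8, 9, 10, 11}
A = {2, 3, 10, 11}, B = {3, 6, 8, 10}
A ∪ B = {2, 3, 6, 8, 10, 11}
(A ∪ B)' = U \ (A ∪ B) = {1, 4, 5, 7, 9}
Verification via A' ∩ B': A' = {1, 4, 5, 6, 7, 8, 9}, B' = {1, 2, 4, 5, 7, 9, 11}
A' ∩ B' = {1, 4, 5, 7, 9} ✓

{1, 4, 5, 7, 9}


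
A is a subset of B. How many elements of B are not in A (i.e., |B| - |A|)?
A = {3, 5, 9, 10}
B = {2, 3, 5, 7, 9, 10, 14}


Set A = {3, 5, 9, 10}, |A| = 4
Set B = {2, 3, 5, 7, 9, 10, 14}, |B| = 7
Since A ⊆ B: B \ A = {2, 7, 14}
|B| - |A| = 7 - 4 = 3

3


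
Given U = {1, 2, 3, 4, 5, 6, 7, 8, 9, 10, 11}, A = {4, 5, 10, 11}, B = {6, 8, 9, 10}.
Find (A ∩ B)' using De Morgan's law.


U = {1, 2, 3, 4, 5, 6, 7, 8, 9, 10, 11}
A = {4, 5, 10, 11}, B = {6, 8, 9, 10}
A ∩ B = {10}
(A ∩ B)' = U \ (A ∩ B) = {1, 2, 3, 4, 5, 6, 7, 8, 9, 11}
Verification via A' ∪ B': A' = {1, 2, 3, 6, 7, 8, 9}, B' = {1, 2, 3, 4, 5, 7, 11}
A' ∪ B' = {1, 2, 3, 4, 5, 6, 7, 8, 9, 11} ✓

{1, 2, 3, 4, 5, 6, 7, 8, 9, 11}


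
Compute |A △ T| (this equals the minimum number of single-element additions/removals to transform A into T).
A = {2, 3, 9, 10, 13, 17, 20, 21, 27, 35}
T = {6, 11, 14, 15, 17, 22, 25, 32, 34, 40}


Set A = {2, 3, 9, 10, 13, 17, 20, 21, 27, 35}
Set T = {6, 11, 14, 15, 17, 22, 25, 32, 34, 40}
Elements to remove from A (in A, not in T): {2, 3, 9, 10, 13, 20, 21, 27, 35} → 9 removals
Elements to add to A (in T, not in A): {6, 11, 14, 15, 22, 25, 32, 34, 40} → 9 additions
Total edits = 9 + 9 = 18

18


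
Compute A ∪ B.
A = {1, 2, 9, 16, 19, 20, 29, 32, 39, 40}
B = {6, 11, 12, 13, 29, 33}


Set A = {1, 2, 9, 16, 19, 20, 29, 32, 39, 40}
Set B = {6, 11, 12, 13, 29, 33}
A ∪ B includes all elements in either set.
Elements from A: {1, 2, 9, 16, 19, 20, 29, 32, 39, 40}
Elements from B not already included: {6, 11, 12, 13, 33}
A ∪ B = {1, 2, 6, 9, 11, 12, 13, 16, 19, 20, 29, 32, 33, 39, 40}

{1, 2, 6, 9, 11, 12, 13, 16, 19, 20, 29, 32, 33, 39, 40}


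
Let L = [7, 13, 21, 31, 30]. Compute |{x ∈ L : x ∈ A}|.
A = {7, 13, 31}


Set A = {7, 13, 31}
Candidates: [7, 13, 21, 31, 30]
Check each candidate:
7 ∈ A, 13 ∈ A, 21 ∉ A, 31 ∈ A, 30 ∉ A
Count of candidates in A: 3

3


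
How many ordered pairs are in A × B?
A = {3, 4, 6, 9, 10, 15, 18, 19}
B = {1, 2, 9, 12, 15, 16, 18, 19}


Set A = {3, 4, 6, 9, 10, 15, 18, 19} has 8 elements.
Set B = {1, 2, 9, 12, 15, 16, 18, 19} has 8 elements.
|A × B| = |A| × |B| = 8 × 8 = 64

64


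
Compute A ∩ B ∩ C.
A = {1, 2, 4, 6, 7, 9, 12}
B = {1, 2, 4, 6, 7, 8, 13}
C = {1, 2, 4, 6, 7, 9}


Set A = {1, 2, 4, 6, 7, 9, 12}
Set B = {1, 2, 4, 6, 7, 8, 13}
Set C = {1, 2, 4, 6, 7, 9}
First, A ∩ B = {1, 2, 4, 6, 7}
Then, (A ∩ B) ∩ C = {1, 2, 4, 6, 7}

{1, 2, 4, 6, 7}


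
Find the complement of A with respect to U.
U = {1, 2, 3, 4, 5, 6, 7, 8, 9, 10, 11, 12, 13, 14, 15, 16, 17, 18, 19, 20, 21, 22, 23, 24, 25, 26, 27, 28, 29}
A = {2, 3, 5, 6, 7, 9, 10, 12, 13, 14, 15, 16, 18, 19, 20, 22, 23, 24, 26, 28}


Universal set U = {1, 2, 3, 4, 5, 6, 7, 8, 9, 10, 11, 12, 13, 14, 15, 16, 17, 18, 19, 20, 21, 22, 23, 24, 25, 26, 27, 28, 29}
Set A = {2, 3, 5, 6, 7, 9, 10, 12, 13, 14, 15, 16, 18, 19, 20, 22, 23, 24, 26, 28}
A' = U \ A = elements in U but not in A
Checking each element of U:
1 (not in A, include), 2 (in A, exclude), 3 (in A, exclude), 4 (not in A, include), 5 (in A, exclude), 6 (in A, exclude), 7 (in A, exclude), 8 (not in A, include), 9 (in A, exclude), 10 (in A, exclude), 11 (not in A, include), 12 (in A, exclude), 13 (in A, exclude), 14 (in A, exclude), 15 (in A, exclude), 16 (in A, exclude), 17 (not in A, include), 18 (in A, exclude), 19 (in A, exclude), 20 (in A, exclude), 21 (not in A, include), 22 (in A, exclude), 23 (in A, exclude), 24 (in A, exclude), 25 (not in A, include), 26 (in A, exclude), 27 (not in A, include), 28 (in A, exclude), 29 (not in A, include)
A' = {1, 4, 8, 11, 17, 21, 25, 27, 29}

{1, 4, 8, 11, 17, 21, 25, 27, 29}


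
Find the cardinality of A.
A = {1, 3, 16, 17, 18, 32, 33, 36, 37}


Set A = {1, 3, 16, 17, 18, 32, 33, 36, 37}
Listing elements: 1, 3, 16, 17, 18, 32, 33, 36, 37
Counting: 9 elements
|A| = 9

9


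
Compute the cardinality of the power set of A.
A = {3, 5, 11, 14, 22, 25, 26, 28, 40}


Set A = {3, 5, 11, 14, 22, 25, 26, 28, 40}
|A| = 9
The power set P(A) contains all subsets of A.
|P(A)| = 2^|A| = 2^9 = 512

512


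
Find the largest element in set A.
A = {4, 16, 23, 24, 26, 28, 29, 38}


Set A = {4, 16, 23, 24, 26, 28, 29, 38}
Elements in ascending order: 4, 16, 23, 24, 26, 28, 29, 38
The largest element is 38.

38


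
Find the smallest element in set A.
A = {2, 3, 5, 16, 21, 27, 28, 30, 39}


Set A = {2, 3, 5, 16, 21, 27, 28, 30, 39}
Elements in ascending order: 2, 3, 5, 16, 21, 27, 28, 30, 39
The smallest element is 2.

2


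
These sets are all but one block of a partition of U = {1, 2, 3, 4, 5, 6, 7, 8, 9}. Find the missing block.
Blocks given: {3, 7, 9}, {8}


U = {1, 2, 3, 4, 5, 6, 7, 8, 9}
Shown blocks: {3, 7, 9}, {8}
A partition's blocks are pairwise disjoint and cover U, so the missing block = U \ (union of shown blocks).
Union of shown blocks: {3, 7, 8, 9}
Missing block = U \ (union) = {1, 2, 4, 5, 6}

{1, 2, 4, 5, 6}


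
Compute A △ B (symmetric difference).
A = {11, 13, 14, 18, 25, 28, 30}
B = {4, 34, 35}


Set A = {11, 13, 14, 18, 25, 28, 30}
Set B = {4, 34, 35}
A △ B = (A \ B) ∪ (B \ A)
Elements in A but not B: {11, 13, 14, 18, 25, 28, 30}
Elements in B but not A: {4, 34, 35}
A △ B = {4, 11, 13, 14, 18, 25, 28, 30, 34, 35}

{4, 11, 13, 14, 18, 25, 28, 30, 34, 35}


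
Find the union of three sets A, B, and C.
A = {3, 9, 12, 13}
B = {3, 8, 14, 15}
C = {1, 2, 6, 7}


Set A = {3, 9, 12, 13}
Set B = {3, 8, 14, 15}
Set C = {1, 2, 6, 7}
First, A ∪ B = {3, 8, 9, 12, 13, 14, 15}
Then, (A ∪ B) ∪ C = {1, 2, 3, 6, 7, 8, 9, 12, 13, 14, 15}

{1, 2, 3, 6, 7, 8, 9, 12, 13, 14, 15}


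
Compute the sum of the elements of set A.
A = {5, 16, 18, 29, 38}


Set A = {5, 16, 18, 29, 38}
Sum = 5 + 16 + 18 + 29 + 38 = 106

106


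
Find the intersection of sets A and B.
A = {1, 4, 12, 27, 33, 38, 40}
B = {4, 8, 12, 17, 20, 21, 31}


Set A = {1, 4, 12, 27, 33, 38, 40}
Set B = {4, 8, 12, 17, 20, 21, 31}
A ∩ B includes only elements in both sets.
Check each element of A against B:
1 ✗, 4 ✓, 12 ✓, 27 ✗, 33 ✗, 38 ✗, 40 ✗
A ∩ B = {4, 12}

{4, 12}


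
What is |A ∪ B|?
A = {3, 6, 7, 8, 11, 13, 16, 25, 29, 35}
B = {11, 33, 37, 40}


Set A = {3, 6, 7, 8, 11, 13, 16, 25, 29, 35}, |A| = 10
Set B = {11, 33, 37, 40}, |B| = 4
A ∩ B = {11}, |A ∩ B| = 1
|A ∪ B| = |A| + |B| - |A ∩ B| = 10 + 4 - 1 = 13

13


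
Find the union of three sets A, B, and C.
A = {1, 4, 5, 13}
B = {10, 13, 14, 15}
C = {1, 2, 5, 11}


Set A = {1, 4, 5, 13}
Set B = {10, 13, 14, 15}
Set C = {1, 2, 5, 11}
First, A ∪ B = {1, 4, 5, 10, 13, 14, 15}
Then, (A ∪ B) ∪ C = {1, 2, 4, 5, 10, 11, 13, 14, 15}

{1, 2, 4, 5, 10, 11, 13, 14, 15}


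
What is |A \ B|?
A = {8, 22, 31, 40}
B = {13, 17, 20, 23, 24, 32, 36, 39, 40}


Set A = {8, 22, 31, 40}
Set B = {13, 17, 20, 23, 24, 32, 36, 39, 40}
A \ B = {8, 22, 31}
|A \ B| = 3

3


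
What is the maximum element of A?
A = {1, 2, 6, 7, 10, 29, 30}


Set A = {1, 2, 6, 7, 10, 29, 30}
Elements in ascending order: 1, 2, 6, 7, 10, 29, 30
The largest element is 30.

30


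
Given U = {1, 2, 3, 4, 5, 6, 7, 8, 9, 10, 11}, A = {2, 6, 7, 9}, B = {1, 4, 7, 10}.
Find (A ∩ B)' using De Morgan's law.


U = {1, 2, 3, 4, 5, 6, 7, 8, 9, 10, 11}
A = {2, 6, 7, 9}, B = {1, 4, 7, 10}
A ∩ B = {7}
(A ∩ B)' = U \ (A ∩ B) = {1, 2, 3, 4, 5, 6, 8, 9, 10, 11}
Verification via A' ∪ B': A' = {1, 3, 4, 5, 8, 10, 11}, B' = {2, 3, 5, 6, 8, 9, 11}
A' ∪ B' = {1, 2, 3, 4, 5, 6, 8, 9, 10, 11} ✓

{1, 2, 3, 4, 5, 6, 8, 9, 10, 11}


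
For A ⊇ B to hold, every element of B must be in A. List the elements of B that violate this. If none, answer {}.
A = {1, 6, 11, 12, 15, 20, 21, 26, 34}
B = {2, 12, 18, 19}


Set A = {1, 6, 11, 12, 15, 20, 21, 26, 34}
Set B = {2, 12, 18, 19}
Check each element of B against A:
2 ∉ A (include), 12 ∈ A, 18 ∉ A (include), 19 ∉ A (include)
Elements of B not in A: {2, 18, 19}

{2, 18, 19}


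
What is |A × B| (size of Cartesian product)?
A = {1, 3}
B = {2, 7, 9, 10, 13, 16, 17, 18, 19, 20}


Set A = {1, 3} has 2 elements.
Set B = {2, 7, 9, 10, 13, 16, 17, 18, 19, 20} has 10 elements.
|A × B| = |A| × |B| = 2 × 10 = 20

20


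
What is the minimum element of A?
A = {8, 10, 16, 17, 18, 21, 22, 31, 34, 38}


Set A = {8, 10, 16, 17, 18, 21, 22, 31, 34, 38}
Elements in ascending order: 8, 10, 16, 17, 18, 21, 22, 31, 34, 38
The smallest element is 8.

8


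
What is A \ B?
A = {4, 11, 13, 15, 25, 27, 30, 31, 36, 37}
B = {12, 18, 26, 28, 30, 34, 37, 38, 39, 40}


Set A = {4, 11, 13, 15, 25, 27, 30, 31, 36, 37}
Set B = {12, 18, 26, 28, 30, 34, 37, 38, 39, 40}
A \ B includes elements in A that are not in B.
Check each element of A:
4 (not in B, keep), 11 (not in B, keep), 13 (not in B, keep), 15 (not in B, keep), 25 (not in B, keep), 27 (not in B, keep), 30 (in B, remove), 31 (not in B, keep), 36 (not in B, keep), 37 (in B, remove)
A \ B = {4, 11, 13, 15, 25, 27, 31, 36}

{4, 11, 13, 15, 25, 27, 31, 36}


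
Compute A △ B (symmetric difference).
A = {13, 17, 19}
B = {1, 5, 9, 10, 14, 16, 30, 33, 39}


Set A = {13, 17, 19}
Set B = {1, 5, 9, 10, 14, 16, 30, 33, 39}
A △ B = (A \ B) ∪ (B \ A)
Elements in A but not B: {13, 17, 19}
Elements in B but not A: {1, 5, 9, 10, 14, 16, 30, 33, 39}
A △ B = {1, 5, 9, 10, 13, 14, 16, 17, 19, 30, 33, 39}

{1, 5, 9, 10, 13, 14, 16, 17, 19, 30, 33, 39}


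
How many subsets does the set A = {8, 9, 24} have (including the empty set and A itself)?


Set A = {8, 9, 24}
|A| = 3
The power set P(A) contains all subsets of A.
|P(A)| = 2^|A| = 2^3 = 8

8


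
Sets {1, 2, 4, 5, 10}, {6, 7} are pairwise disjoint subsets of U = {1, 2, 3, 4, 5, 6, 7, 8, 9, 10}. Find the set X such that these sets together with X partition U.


U = {1, 2, 3, 4, 5, 6, 7, 8, 9, 10}
Shown blocks: {1, 2, 4, 5, 10}, {6, 7}
A partition's blocks are pairwise disjoint and cover U, so the missing block = U \ (union of shown blocks).
Union of shown blocks: {1, 2, 4, 5, 6, 7, 10}
Missing block = U \ (union) = {3, 8, 9}

{3, 8, 9}


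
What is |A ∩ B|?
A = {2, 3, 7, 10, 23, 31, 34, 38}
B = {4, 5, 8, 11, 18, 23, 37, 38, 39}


Set A = {2, 3, 7, 10, 23, 31, 34, 38}
Set B = {4, 5, 8, 11, 18, 23, 37, 38, 39}
A ∩ B = {23, 38}
|A ∩ B| = 2

2


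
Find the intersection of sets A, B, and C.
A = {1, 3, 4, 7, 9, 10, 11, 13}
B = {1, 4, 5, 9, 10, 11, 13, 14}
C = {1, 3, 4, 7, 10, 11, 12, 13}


Set A = {1, 3, 4, 7, 9, 10, 11, 13}
Set B = {1, 4, 5, 9, 10, 11, 13, 14}
Set C = {1, 3, 4, 7, 10, 11, 12, 13}
First, A ∩ B = {1, 4, 9, 10, 11, 13}
Then, (A ∩ B) ∩ C = {1, 4, 10, 11, 13}

{1, 4, 10, 11, 13}


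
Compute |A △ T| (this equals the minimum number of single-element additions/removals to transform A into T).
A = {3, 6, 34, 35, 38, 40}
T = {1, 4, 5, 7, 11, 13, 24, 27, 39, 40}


Set A = {3, 6, 34, 35, 38, 40}
Set T = {1, 4, 5, 7, 11, 13, 24, 27, 39, 40}
Elements to remove from A (in A, not in T): {3, 6, 34, 35, 38} → 5 removals
Elements to add to A (in T, not in A): {1, 4, 5, 7, 11, 13, 24, 27, 39} → 9 additions
Total edits = 5 + 9 = 14

14


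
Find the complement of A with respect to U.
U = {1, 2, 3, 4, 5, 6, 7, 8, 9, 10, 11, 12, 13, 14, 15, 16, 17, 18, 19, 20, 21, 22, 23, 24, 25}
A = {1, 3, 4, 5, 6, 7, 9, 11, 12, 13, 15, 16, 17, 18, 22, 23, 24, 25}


Universal set U = {1, 2, 3, 4, 5, 6, 7, 8, 9, 10, 11, 12, 13, 14, 15, 16, 17, 18, 19, 20, 21, 22, 23, 24, 25}
Set A = {1, 3, 4, 5, 6, 7, 9, 11, 12, 13, 15, 16, 17, 18, 22, 23, 24, 25}
A' = U \ A = elements in U but not in A
Checking each element of U:
1 (in A, exclude), 2 (not in A, include), 3 (in A, exclude), 4 (in A, exclude), 5 (in A, exclude), 6 (in A, exclude), 7 (in A, exclude), 8 (not in A, include), 9 (in A, exclude), 10 (not in A, include), 11 (in A, exclude), 12 (in A, exclude), 13 (in A, exclude), 14 (not in A, include), 15 (in A, exclude), 16 (in A, exclude), 17 (in A, exclude), 18 (in A, exclude), 19 (not in A, include), 20 (not in A, include), 21 (not in A, include), 22 (in A, exclude), 23 (in A, exclude), 24 (in A, exclude), 25 (in A, exclude)
A' = {2, 8, 10, 14, 19, 20, 21}

{2, 8, 10, 14, 19, 20, 21}
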